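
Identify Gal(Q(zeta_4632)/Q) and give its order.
|Gal(Q(zeta_4632)/Q)| = phi(4632) = 1536; group ≅ (Z/4632Z)^* ≅ Z/2Z × Z/2Z × Z/2Z × Z/192Z

The n-th cyclotomic polynomial Φ_4632(x) is the minimal polynomial of zeta_4632 over Q and has degree phi(4632) = 1536. So Q(zeta_4632) is a degree-1536 Galois extension with Galois group (Z/4632Z)^*. By CRT, (Z/4632Z)^* ≅ (Z/8Z)^* × (Z/3Z)^* × (Z/193Z)^*. Each prime-power unit group is (Z/8Z)^* ≅ Z/2Z × Z/2Z; (Z/3Z)^* ≅ Z/2Z; (Z/193Z)^* ≅ Z/192Z. Hence Gal(Q(zeta_4632)/Q) ≅ Z/2Z × Z/2Z × Z/2Z × Z/192Z.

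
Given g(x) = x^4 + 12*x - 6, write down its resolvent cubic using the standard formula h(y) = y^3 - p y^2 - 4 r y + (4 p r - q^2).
h(y) = y^3 + 24*y - 144

Identify coefficients: p = 0, q = 12, r = -6.
Plug into h(y) = y^3 - p y^2 - 4 r y + (4 p r - q^2):
  h(y) = y^3 - (0) y^2 - 4*(-6) y + (4*(0)*(-6) - (12)^2)
       = y^3 + (0) y^2 + (24) y + (-144).
Simplifying: h(y) = y^3 + 24*y - 144.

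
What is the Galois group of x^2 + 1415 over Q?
Gal(K/Q) = Z/2Z (cyclic of order 2)

x^2 + 1415 is irreducible over Q since -1415 is not a rational square. The splitting field Q(sqrt(-1415)) has degree 2 over Q, and its unique nontrivial automorphism is sqrt(-1415) ↦ -sqrt(-1415). Hence Gal(Q(sqrt(-1415))/Q) = Z/2Z.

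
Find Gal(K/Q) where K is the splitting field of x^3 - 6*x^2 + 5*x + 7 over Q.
Gal(K/Q) = S_3 (symmetric group of order 6)

Compute the discriminant of x^3 + (-6)*x^2 + (5)*x + (7): Δ = 1345. Since Δ is not a rational square, the Galois group is not contained in A_3; it must be the full S_3 (irreducibility of the cubic rules out anything smaller).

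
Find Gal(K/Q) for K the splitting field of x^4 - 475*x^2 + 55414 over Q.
Gal(K/Q) = V_4 (Klein four-group, Z/2Z × Z/2Z)

f factors as (x^2 - 269)(x^2 - 206), so the splitting field is K = Q(sqrt(269), sqrt(206)). The elements 269, 206, 55414 are all non-squares in Q, so sqrt(269) and sqrt(206) generate independent quadratic extensions. Thus [K:Q] = 4 and Gal(K/Q) is generated by the two order-2 automorphisms sqrt(269) ↦ -sqrt(269) and sqrt(206) ↦ -sqrt(206), giving V_4.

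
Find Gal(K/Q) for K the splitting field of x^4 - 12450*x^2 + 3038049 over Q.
Gal(K/Q) = Z/2Z (cyclic of order 2)

f factors as (x^2 - 249)(x^2 - 12201), so the splitting field is K = Q(sqrt(249), sqrt(12201)). The squarefree part of 249 is 249 and the squarefree part of 12201 is also 249, so sqrt(249) and sqrt(12201) are both rational multiples of sqrt(249). Hence Q(sqrt(249)) = Q(sqrt(12201)) = Q(sqrt(249)), and the splitting field collapses to a single degree-2 extension with Galois group Z/2Z.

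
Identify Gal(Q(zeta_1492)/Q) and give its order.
|Gal(Q(zeta_1492)/Q)| = phi(1492) = 744; group ≅ (Z/1492Z)^* ≅ Z/2Z × Z/372Z

The n-th cyclotomic polynomial Φ_1492(x) is the minimal polynomial of zeta_1492 over Q and has degree phi(1492) = 744. So Q(zeta_1492) is a degree-744 Galois extension with Galois group (Z/1492Z)^*. By CRT, (Z/1492Z)^* ≅ (Z/4Z)^* × (Z/373Z)^*. Each prime-power unit group is (Z/4Z)^* ≅ Z/2Z; (Z/373Z)^* ≅ Z/372Z. Hence Gal(Q(zeta_1492)/Q) ≅ Z/2Z × Z/372Z.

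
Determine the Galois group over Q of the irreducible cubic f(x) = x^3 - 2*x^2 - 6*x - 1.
Gal(K/Q) = S_3 (symmetric group of order 6)

Compute the discriminant of x^3 + (-2)*x^2 + (-6)*x + (-1): Δ = 733. Since Δ is not a rational square, the Galois group is not contained in A_3; it must be the full S_3 (irreducibility of the cubic rules out anything smaller).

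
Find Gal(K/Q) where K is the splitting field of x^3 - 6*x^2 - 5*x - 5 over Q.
Gal(K/Q) = S_3 (symmetric group of order 6)

Compute the discriminant of x^3 + (-6)*x^2 + (-5)*x + (-5): Δ = -6295. Since Δ is not a rational square, the Galois group is not contained in A_3; it must be the full S_3 (irreducibility of the cubic rules out anything smaller).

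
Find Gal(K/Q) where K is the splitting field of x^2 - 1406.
Gal(K/Q) = Z/2Z (cyclic of order 2)

x^2 - 1406 is irreducible over Q since 1406 is not a rational square. The splitting field Q(sqrt(1406)) has degree 2 over Q, and its unique nontrivial automorphism is sqrt(1406) ↦ -sqrt(1406). Hence Gal(Q(sqrt(1406))/Q) = Z/2Z.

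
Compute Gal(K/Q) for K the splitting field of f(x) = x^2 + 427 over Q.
Gal(K/Q) = Z/2Z (cyclic of order 2)

x^2 + 427 is irreducible over Q since -427 is not a rational square. The splitting field Q(sqrt(-427)) has degree 2 over Q, and its unique nontrivial automorphism is sqrt(-427) ↦ -sqrt(-427). Hence Gal(Q(sqrt(-427))/Q) = Z/2Z.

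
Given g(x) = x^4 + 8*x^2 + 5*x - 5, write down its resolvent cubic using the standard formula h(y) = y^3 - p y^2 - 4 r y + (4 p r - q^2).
h(y) = y^3 - 8*y^2 + 20*y - 185

Identify coefficients: p = 8, q = 5, r = -5.
Plug into h(y) = y^3 - p y^2 - 4 r y + (4 p r - q^2):
  h(y) = y^3 - (8) y^2 - 4*(-5) y + (4*(8)*(-5) - (5)^2)
       = y^3 + (-8) y^2 + (20) y + (-185).
Simplifying: h(y) = y^3 - 8*y^2 + 20*y - 185.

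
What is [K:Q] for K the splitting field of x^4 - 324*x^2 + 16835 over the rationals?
[K:Q] = 4

f factors as (x^2 - 259)(x^2 - 65); the splitting field is K = Q(sqrt(259), sqrt(65)). Since 259, 65, and 16835 are all non-squares in Q, the three subfields Q(sqrt(259)), Q(sqrt(65)), Q(sqrt(16835)) are distinct degree-2 extensions, so [K:Q] = 4 (Klein four Galois group).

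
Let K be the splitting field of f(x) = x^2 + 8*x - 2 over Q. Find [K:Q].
[K:Q] = 2

The discriminant of x^2 + (8)*x + (-2) is b^2 - 4c = 64 - (-8) = 72. Since 72 is not a perfect square in Q, the polynomial is irreducible over Q. Its two roots generate a degree-2 extension, so [K:Q] = 2.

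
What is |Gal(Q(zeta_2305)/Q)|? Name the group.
|Gal(Q(zeta_2305)/Q)| = phi(2305) = 1840; group ≅ (Z/2305Z)^* ≅ Z/4Z × Z/460Z

The n-th cyclotomic polynomial Φ_2305(x) is the minimal polynomial of zeta_2305 over Q and has degree phi(2305) = 1840. So Q(zeta_2305) is a degree-1840 Galois extension with Galois group (Z/2305Z)^*. By CRT, (Z/2305Z)^* ≅ (Z/5Z)^* × (Z/461Z)^*. Each prime-power unit group is (Z/5Z)^* ≅ Z/4Z; (Z/461Z)^* ≅ Z/460Z. Hence Gal(Q(zeta_2305)/Q) ≅ Z/4Z × Z/460Z.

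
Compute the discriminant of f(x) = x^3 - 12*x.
Δ = 6912

For a depressed cubic x^3 + p x + q the discriminant is Δ = -4 p^3 - 27 q^2 = -4*(-12)^3 - 27*(0)^2 = 6912 - 0 = 6912.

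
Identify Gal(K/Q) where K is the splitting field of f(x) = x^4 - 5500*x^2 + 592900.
Gal(K/Q) = Z/2Z (cyclic of order 2)

f factors as (x^2 - 5390)(x^2 - 110), so the splitting field is K = Q(sqrt(5390), sqrt(110)). The squarefree part of 5390 is 110 and the squarefree part of 110 is also 110, so sqrt(5390) and sqrt(110) are both rational multiples of sqrt(110). Hence Q(sqrt(5390)) = Q(sqrt(110)) = Q(sqrt(110)), and the splitting field collapses to a single degree-2 extension with Galois group Z/2Z.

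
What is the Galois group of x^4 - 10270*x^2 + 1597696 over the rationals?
Gal(K/Q) = Z/2Z (cyclic of order 2)

f factors as (x^2 - 10112)(x^2 - 158), so the splitting field is K = Q(sqrt(10112), sqrt(158)). The squarefree part of 10112 is 158 and the squarefree part of 158 is also 158, so sqrt(10112) and sqrt(158) are both rational multiples of sqrt(158). Hence Q(sqrt(10112)) = Q(sqrt(158)) = Q(sqrt(158)), and the splitting field collapses to a single degree-2 extension with Galois group Z/2Z.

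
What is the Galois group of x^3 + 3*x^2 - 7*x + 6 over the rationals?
Gal(K/Q) = S_3 (symmetric group of order 6)

Compute the discriminant of x^3 + (3)*x^2 + (-7)*x + (6): Δ = -2075. Since Δ is not a rational square, the Galois group is not contained in A_3; it must be the full S_3 (irreducibility of the cubic rules out anything smaller).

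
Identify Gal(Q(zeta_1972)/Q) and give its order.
|Gal(Q(zeta_1972)/Q)| = phi(1972) = 896; group ≅ (Z/1972Z)^* ≅ Z/2Z × Z/16Z × Z/28Z

The n-th cyclotomic polynomial Φ_1972(x) is the minimal polynomial of zeta_1972 over Q and has degree phi(1972) = 896. So Q(zeta_1972) is a degree-896 Galois extension with Galois group (Z/1972Z)^*. By CRT, (Z/1972Z)^* ≅ (Z/4Z)^* × (Z/17Z)^* × (Z/29Z)^*. Each prime-power unit group is (Z/4Z)^* ≅ Z/2Z; (Z/17Z)^* ≅ Z/16Z; (Z/29Z)^* ≅ Z/28Z. Hence Gal(Q(zeta_1972)/Q) ≅ Z/2Z × Z/16Z × Z/28Z.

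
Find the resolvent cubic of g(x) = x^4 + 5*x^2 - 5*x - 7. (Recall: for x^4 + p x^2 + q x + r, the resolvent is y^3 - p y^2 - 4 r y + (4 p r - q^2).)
h(y) = y^3 - 5*y^2 + 28*y - 165

Identify coefficients: p = 5, q = -5, r = -7.
Plug into h(y) = y^3 - p y^2 - 4 r y + (4 p r - q^2):
  h(y) = y^3 - (5) y^2 - 4*(-7) y + (4*(5)*(-7) - (-5)^2)
       = y^3 + (-5) y^2 + (28) y + (-165).
Simplifying: h(y) = y^3 - 5*y^2 + 28*y - 165.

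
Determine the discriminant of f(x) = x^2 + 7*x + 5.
Δ = 29

For a quadratic a x^2 + b x + c the discriminant is Δ = b^2 - 4ac = (7)^2 - 4*(1)*(5) = 49 - (20) = 29.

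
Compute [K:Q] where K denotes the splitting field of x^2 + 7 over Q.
[K:Q] = 2

The discriminant of x^2 + (0)*x + (7) is b^2 - 4c = 0 - (28) = -28. Since -28 is not a perfect square in Q, the polynomial is irreducible over Q. Its two roots generate a degree-2 extension, so [K:Q] = 2.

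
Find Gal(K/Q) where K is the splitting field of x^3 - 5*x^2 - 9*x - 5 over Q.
Gal(K/Q) = S_3 (symmetric group of order 6)

Compute the discriminant of x^3 + (-5)*x^2 + (-9)*x + (-5): Δ = -2284. Since Δ is not a rational square, the Galois group is not contained in A_3; it must be the full S_3 (irreducibility of the cubic rules out anything smaller).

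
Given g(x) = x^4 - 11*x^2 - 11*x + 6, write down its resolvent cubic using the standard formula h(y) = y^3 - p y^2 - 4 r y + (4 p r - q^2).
h(y) = y^3 + 11*y^2 - 24*y - 385

Identify coefficients: p = -11, q = -11, r = 6.
Plug into h(y) = y^3 - p y^2 - 4 r y + (4 p r - q^2):
  h(y) = y^3 - (-11) y^2 - 4*(6) y + (4*(-11)*(6) - (-11)^2)
       = y^3 + (11) y^2 + (-24) y + (-385).
Simplifying: h(y) = y^3 + 11*y^2 - 24*y - 385.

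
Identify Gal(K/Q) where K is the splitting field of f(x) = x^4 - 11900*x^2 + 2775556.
Gal(K/Q) = Z/2Z (cyclic of order 2)

f factors as (x^2 - 11662)(x^2 - 238), so the splitting field is K = Q(sqrt(11662), sqrt(238)). The squarefree part of 11662 is 238 and the squarefree part of 238 is also 238, so sqrt(11662) and sqrt(238) are both rational multiples of sqrt(238). Hence Q(sqrt(11662)) = Q(sqrt(238)) = Q(sqrt(238)), and the splitting field collapses to a single degree-2 extension with Galois group Z/2Z.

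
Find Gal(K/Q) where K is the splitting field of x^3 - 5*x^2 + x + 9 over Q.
Gal(K/Q) = S_3 (symmetric group of order 6)

Compute the discriminant of x^3 + (-5)*x^2 + (1)*x + (9): Δ = 1524. Since Δ is not a rational square, the Galois group is not contained in A_3; it must be the full S_3 (irreducibility of the cubic rules out anything smaller).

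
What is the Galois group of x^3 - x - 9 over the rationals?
Gal(K/Q) = S_3 (symmetric group of order 6)

Compute the discriminant of x^3 + (0)*x^2 + (-1)*x + (-9): Δ = -2183. Since Δ is not a rational square, the Galois group is not contained in A_3; it must be the full S_3 (irreducibility of the cubic rules out anything smaller).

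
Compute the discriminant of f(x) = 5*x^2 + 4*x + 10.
Δ = -184

For a quadratic a x^2 + b x + c the discriminant is Δ = b^2 - 4ac = (4)^2 - 4*(5)*(10) = 16 - (200) = -184.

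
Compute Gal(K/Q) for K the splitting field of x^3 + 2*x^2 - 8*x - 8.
Gal(K/Q) = A_3 (cyclic of order 3)

Compute the discriminant of x^3 + (2)*x^2 + (-8)*x + (-8): Δ = 3136. Since Δ is a perfect square (Δ = 56^2), the Galois group is contained in A_3. Irreducibility forces the group to be transitive on three roots, so Gal = A_3.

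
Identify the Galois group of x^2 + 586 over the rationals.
Gal(K/Q) = Z/2Z (cyclic of order 2)

x^2 + 586 is irreducible over Q since -586 is not a rational square. The splitting field Q(sqrt(-586)) has degree 2 over Q, and its unique nontrivial automorphism is sqrt(-586) ↦ -sqrt(-586). Hence Gal(Q(sqrt(-586))/Q) = Z/2Z.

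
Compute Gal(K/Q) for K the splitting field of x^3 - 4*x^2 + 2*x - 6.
Gal(K/Q) = S_3 (symmetric group of order 6)

Compute the discriminant of x^3 + (-4)*x^2 + (2)*x + (-6): Δ = -1612. Since Δ is not a rational square, the Galois group is not contained in A_3; it must be the full S_3 (irreducibility of the cubic rules out anything smaller).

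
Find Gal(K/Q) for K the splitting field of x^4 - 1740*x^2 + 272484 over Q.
Gal(K/Q) = Z/2Z (cyclic of order 2)

f factors as (x^2 - 1566)(x^2 - 174), so the splitting field is K = Q(sqrt(1566), sqrt(174)). The squarefree part of 1566 is 174 and the squarefree part of 174 is also 174, so sqrt(1566) and sqrt(174) are both rational multiples of sqrt(174). Hence Q(sqrt(1566)) = Q(sqrt(174)) = Q(sqrt(174)), and the splitting field collapses to a single degree-2 extension with Galois group Z/2Z.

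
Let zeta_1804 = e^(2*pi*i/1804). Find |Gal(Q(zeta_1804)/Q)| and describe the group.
|Gal(Q(zeta_1804)/Q)| = phi(1804) = 800; group ≅ (Z/1804Z)^* ≅ Z/2Z × Z/10Z × Z/40Z

The n-th cyclotomic polynomial Φ_1804(x) is the minimal polynomial of zeta_1804 over Q and has degree phi(1804) = 800. So Q(zeta_1804) is a degree-800 Galois extension with Galois group (Z/1804Z)^*. By CRT, (Z/1804Z)^* ≅ (Z/4Z)^* × (Z/11Z)^* × (Z/41Z)^*. Each prime-power unit group is (Z/4Z)^* ≅ Z/2Z; (Z/11Z)^* ≅ Z/10Z; (Z/41Z)^* ≅ Z/40Z. Hence Gal(Q(zeta_1804)/Q) ≅ Z/2Z × Z/10Z × Z/40Z.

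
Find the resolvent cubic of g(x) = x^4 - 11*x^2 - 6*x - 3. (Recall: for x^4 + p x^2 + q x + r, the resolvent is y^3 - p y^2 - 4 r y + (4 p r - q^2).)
h(y) = y^3 + 11*y^2 + 12*y + 96

Identify coefficients: p = -11, q = -6, r = -3.
Plug into h(y) = y^3 - p y^2 - 4 r y + (4 p r - q^2):
  h(y) = y^3 - (-11) y^2 - 4*(-3) y + (4*(-11)*(-3) - (-6)^2)
       = y^3 + (11) y^2 + (12) y + (96).
Simplifying: h(y) = y^3 + 11*y^2 + 12*y + 96.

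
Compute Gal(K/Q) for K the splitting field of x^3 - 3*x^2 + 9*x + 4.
Gal(K/Q) = S_3 (symmetric group of order 6)

Compute the discriminant of x^3 + (-3)*x^2 + (9)*x + (4): Δ = -4131. Since Δ is not a rational square, the Galois group is not contained in A_3; it must be the full S_3 (irreducibility of the cubic rules out anything smaller).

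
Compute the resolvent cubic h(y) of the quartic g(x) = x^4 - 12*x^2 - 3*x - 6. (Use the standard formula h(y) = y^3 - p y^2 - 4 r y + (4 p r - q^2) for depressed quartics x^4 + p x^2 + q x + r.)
h(y) = y^3 + 12*y^2 + 24*y + 279

Identify coefficients: p = -12, q = -3, r = -6.
Plug into h(y) = y^3 - p y^2 - 4 r y + (4 p r - q^2):
  h(y) = y^3 - (-12) y^2 - 4*(-6) y + (4*(-12)*(-6) - (-3)^2)
       = y^3 + (12) y^2 + (24) y + (279).
Simplifying: h(y) = y^3 + 12*y^2 + 24*y + 279.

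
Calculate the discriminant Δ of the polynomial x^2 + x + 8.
Δ = -31

For a quadratic a x^2 + b x + c the discriminant is Δ = b^2 - 4ac = (1)^2 - 4*(1)*(8) = 1 - (32) = -31.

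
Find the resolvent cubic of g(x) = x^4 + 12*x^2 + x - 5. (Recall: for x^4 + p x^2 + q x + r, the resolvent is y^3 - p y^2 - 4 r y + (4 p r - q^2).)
h(y) = y^3 - 12*y^2 + 20*y - 241

Identify coefficients: p = 12, q = 1, r = -5.
Plug into h(y) = y^3 - p y^2 - 4 r y + (4 p r - q^2):
  h(y) = y^3 - (12) y^2 - 4*(-5) y + (4*(12)*(-5) - (1)^2)
       = y^3 + (-12) y^2 + (20) y + (-241).
Simplifying: h(y) = y^3 - 12*y^2 + 20*y - 241.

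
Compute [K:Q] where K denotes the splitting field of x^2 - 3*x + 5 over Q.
[K:Q] = 2

The discriminant of x^2 + (-3)*x + (5) is b^2 - 4c = 9 - (20) = -11. Since -11 is not a perfect square in Q, the polynomial is irreducible over Q. Its two roots generate a degree-2 extension, so [K:Q] = 2.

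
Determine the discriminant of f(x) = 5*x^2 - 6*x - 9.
Δ = 216

For a quadratic a x^2 + b x + c the discriminant is Δ = b^2 - 4ac = (-6)^2 - 4*(5)*(-9) = 36 - (-180) = 216.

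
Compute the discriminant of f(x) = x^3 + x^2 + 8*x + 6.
Δ = -2116

For x^3 + a x^2 + b x + c the discriminant is Δ = 18 a b c - 4 a^3 c + a^2 b^2 - 4 b^3 - 27 c^2.
Plug a = 1, b = 8, c = 6:
  18*(1)*(8)*(6) - 4*(1)^3*(6) + (1)^2*(8)^2 - 4*(8)^3 - 27*(6)^2
  = 864 + (-24) + 64 + (-2048) + (-972)
  = -2116.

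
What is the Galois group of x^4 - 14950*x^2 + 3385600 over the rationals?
Gal(K/Q) = Z/2Z (cyclic of order 2)

f factors as (x^2 - 14720)(x^2 - 230), so the splitting field is K = Q(sqrt(14720), sqrt(230)). The squarefree part of 14720 is 230 and the squarefree part of 230 is also 230, so sqrt(14720) and sqrt(230) are both rational multiples of sqrt(230). Hence Q(sqrt(14720)) = Q(sqrt(230)) = Q(sqrt(230)), and the splitting field collapses to a single degree-2 extension with Galois group Z/2Z.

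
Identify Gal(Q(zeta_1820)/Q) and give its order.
|Gal(Q(zeta_1820)/Q)| = phi(1820) = 576; group ≅ (Z/1820Z)^* ≅ Z/2Z × Z/4Z × Z/6Z × Z/12Z

The n-th cyclotomic polynomial Φ_1820(x) is the minimal polynomial of zeta_1820 over Q and has degree phi(1820) = 576. So Q(zeta_1820) is a degree-576 Galois extension with Galois group (Z/1820Z)^*. By CRT, (Z/1820Z)^* ≅ (Z/4Z)^* × (Z/5Z)^* × (Z/7Z)^* × (Z/13Z)^*. Each prime-power unit group is (Z/4Z)^* ≅ Z/2Z; (Z/5Z)^* ≅ Z/4Z; (Z/7Z)^* ≅ Z/6Z; (Z/13Z)^* ≅ Z/12Z. Hence Gal(Q(zeta_1820)/Q) ≅ Z/2Z × Z/4Z × Z/6Z × Z/12Z.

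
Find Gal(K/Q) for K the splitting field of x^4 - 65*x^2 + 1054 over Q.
Gal(K/Q) = V_4 (Klein four-group, Z/2Z × Z/2Z)

f factors as (x^2 - 31)(x^2 - 34), so the splitting field is K = Q(sqrt(31), sqrt(34)). The elements 31, 34, 1054 are all non-squares in Q, so sqrt(31) and sqrt(34) generate independent quadratic extensions. Thus [K:Q] = 4 and Gal(K/Q) is generated by the two order-2 automorphisms sqrt(31) ↦ -sqrt(31) and sqrt(34) ↦ -sqrt(34), giving V_4.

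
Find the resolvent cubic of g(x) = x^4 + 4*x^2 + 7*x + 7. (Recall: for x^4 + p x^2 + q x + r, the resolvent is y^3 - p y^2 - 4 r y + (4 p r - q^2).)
h(y) = y^3 - 4*y^2 - 28*y + 63

Identify coefficients: p = 4, q = 7, r = 7.
Plug into h(y) = y^3 - p y^2 - 4 r y + (4 p r - q^2):
  h(y) = y^3 - (4) y^2 - 4*(7) y + (4*(4)*(7) - (7)^2)
       = y^3 + (-4) y^2 + (-28) y + (63).
Simplifying: h(y) = y^3 - 4*y^2 - 28*y + 63.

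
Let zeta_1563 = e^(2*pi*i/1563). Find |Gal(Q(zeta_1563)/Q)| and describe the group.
|Gal(Q(zeta_1563)/Q)| = phi(1563) = 1040; group ≅ (Z/1563Z)^* ≅ Z/2Z × Z/520Z

The n-th cyclotomic polynomial Φ_1563(x) is the minimal polynomial of zeta_1563 over Q and has degree phi(1563) = 1040. So Q(zeta_1563) is a degree-1040 Galois extension with Galois group (Z/1563Z)^*. By CRT, (Z/1563Z)^* ≅ (Z/3Z)^* × (Z/521Z)^*. Each prime-power unit group is (Z/3Z)^* ≅ Z/2Z; (Z/521Z)^* ≅ Z/520Z. Hence Gal(Q(zeta_1563)/Q) ≅ Z/2Z × Z/520Z.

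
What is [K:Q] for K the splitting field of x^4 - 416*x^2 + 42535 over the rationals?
[K:Q] = 4

f factors as (x^2 - 181)(x^2 - 235); the splitting field is K = Q(sqrt(181), sqrt(235)). Since 181, 235, and 42535 are all non-squares in Q, the three subfields Q(sqrt(181)), Q(sqrt(235)), Q(sqrt(42535)) are distinct degree-2 extensions, so [K:Q] = 4 (Klein four Galois group).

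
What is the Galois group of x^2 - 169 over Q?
Gal(K/Q) = trivial group (order 1)

x^2 - 169 factors as (x - 13)(x + 13) over Q, so its splitting field is Q itself and the Galois group is trivial.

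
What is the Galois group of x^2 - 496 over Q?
Gal(K/Q) = Z/2Z (cyclic of order 2)

x^2 - 496 is irreducible over Q since 496 is not a rational square. The splitting field Q(sqrt(496)) has degree 2 over Q, and its unique nontrivial automorphism is sqrt(496) ↦ -sqrt(496). Hence Gal(Q(sqrt(496))/Q) = Z/2Z.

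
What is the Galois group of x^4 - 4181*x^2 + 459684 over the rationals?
Gal(K/Q) = Z/2Z (cyclic of order 2)

f factors as (x^2 - 113)(x^2 - 4068), so the splitting field is K = Q(sqrt(113), sqrt(4068)). The squarefree part of 113 is 113 and the squarefree part of 4068 is also 113, so sqrt(113) and sqrt(4068) are both rational multiples of sqrt(113). Hence Q(sqrt(113)) = Q(sqrt(4068)) = Q(sqrt(113)), and the splitting field collapses to a single degree-2 extension with Galois group Z/2Z.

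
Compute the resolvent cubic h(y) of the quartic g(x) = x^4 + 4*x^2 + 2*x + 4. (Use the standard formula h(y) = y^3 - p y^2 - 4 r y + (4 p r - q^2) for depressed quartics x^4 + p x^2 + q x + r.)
h(y) = y^3 - 4*y^2 - 16*y + 60

Identify coefficients: p = 4, q = 2, r = 4.
Plug into h(y) = y^3 - p y^2 - 4 r y + (4 p r - q^2):
  h(y) = y^3 - (4) y^2 - 4*(4) y + (4*(4)*(4) - (2)^2)
       = y^3 + (-4) y^2 + (-16) y + (60).
Simplifying: h(y) = y^3 - 4*y^2 - 16*y + 60.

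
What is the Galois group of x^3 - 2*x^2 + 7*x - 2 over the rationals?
Gal(K/Q) = S_3 (symmetric group of order 6)

Compute the discriminant of x^3 + (-2)*x^2 + (7)*x + (-2): Δ = -844. Since Δ is not a rational square, the Galois group is not contained in A_3; it must be the full S_3 (irreducibility of the cubic rules out anything smaller).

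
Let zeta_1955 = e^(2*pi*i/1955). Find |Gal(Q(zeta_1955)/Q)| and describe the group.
|Gal(Q(zeta_1955)/Q)| = phi(1955) = 1408; group ≅ (Z/1955Z)^* ≅ Z/4Z × Z/16Z × Z/22Z

The n-th cyclotomic polynomial Φ_1955(x) is the minimal polynomial of zeta_1955 over Q and has degree phi(1955) = 1408. So Q(zeta_1955) is a degree-1408 Galois extension with Galois group (Z/1955Z)^*. By CRT, (Z/1955Z)^* ≅ (Z/5Z)^* × (Z/17Z)^* × (Z/23Z)^*. Each prime-power unit group is (Z/5Z)^* ≅ Z/4Z; (Z/17Z)^* ≅ Z/16Z; (Z/23Z)^* ≅ Z/22Z. Hence Gal(Q(zeta_1955)/Q) ≅ Z/4Z × Z/16Z × Z/22Z.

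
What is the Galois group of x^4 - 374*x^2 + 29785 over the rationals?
Gal(K/Q) = V_4 (Klein four-group, Z/2Z × Z/2Z)

f factors as (x^2 - 259)(x^2 - 115), so the splitting field is K = Q(sqrt(259), sqrt(115)). The elements 259, 115, 29785 are all non-squares in Q, so sqrt(259) and sqrt(115) generate independent quadratic extensions. Thus [K:Q] = 4 and Gal(K/Q) is generated by the two order-2 automorphisms sqrt(259) ↦ -sqrt(259) and sqrt(115) ↦ -sqrt(115), giving V_4.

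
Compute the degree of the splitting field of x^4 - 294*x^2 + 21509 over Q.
[K:Q] = 4

f factors as (x^2 - 157)(x^2 - 137); the splitting field is K = Q(sqrt(157), sqrt(137)). Since 157, 137, and 21509 are all non-squares in Q, the three subfields Q(sqrt(157)), Q(sqrt(137)), Q(sqrt(21509)) are distinct degree-2 extensions, so [K:Q] = 4 (Klein four Galois group).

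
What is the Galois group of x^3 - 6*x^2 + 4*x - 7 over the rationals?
Gal(K/Q) = S_3 (symmetric group of order 6)

Compute the discriminant of x^3 + (-6)*x^2 + (4)*x + (-7): Δ = -4027. Since Δ is not a rational square, the Galois group is not contained in A_3; it must be the full S_3 (irreducibility of the cubic rules out anything smaller).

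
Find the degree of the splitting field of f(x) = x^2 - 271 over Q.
[K:Q] = 2

The polynomial x^2 - 271 is irreducible over Q since 271 is not a perfect square. Its splitting field is Q(sqrt(271)), which has degree 2 over Q.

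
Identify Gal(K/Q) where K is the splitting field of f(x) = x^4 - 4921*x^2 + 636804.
Gal(K/Q) = Z/2Z (cyclic of order 2)

f factors as (x^2 - 133)(x^2 - 4788), so the splitting field is K = Q(sqrt(133), sqrt(4788)). The squarefree part of 133 is 133 and the squarefree part of 4788 is also 133, so sqrt(133) and sqrt(4788) are both rational multiples of sqrt(133). Hence Q(sqrt(133)) = Q(sqrt(4788)) = Q(sqrt(133)), and the splitting field collapses to a single degree-2 extension with Galois group Z/2Z.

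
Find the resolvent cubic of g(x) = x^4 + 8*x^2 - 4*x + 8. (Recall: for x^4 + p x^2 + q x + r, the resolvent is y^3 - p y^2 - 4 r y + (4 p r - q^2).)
h(y) = y^3 - 8*y^2 - 32*y + 240

Identify coefficients: p = 8, q = -4, r = 8.
Plug into h(y) = y^3 - p y^2 - 4 r y + (4 p r - q^2):
  h(y) = y^3 - (8) y^2 - 4*(8) y + (4*(8)*(8) - (-4)^2)
       = y^3 + (-8) y^2 + (-32) y + (240).
Simplifying: h(y) = y^3 - 8*y^2 - 32*y + 240.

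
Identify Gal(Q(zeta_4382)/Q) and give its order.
|Gal(Q(zeta_4382)/Q)| = phi(4382) = 1872; group ≅ (Z/4382Z)^* ≅ Z/6Z × Z/312Z

The n-th cyclotomic polynomial Φ_4382(x) is the minimal polynomial of zeta_4382 over Q and has degree phi(4382) = 1872. So Q(zeta_4382) is a degree-1872 Galois extension with Galois group (Z/4382Z)^*. By CRT, (Z/4382Z)^* ≅ (Z/2Z)^* × (Z/7Z)^* × (Z/313Z)^*. Each prime-power unit group is (Z/2Z)^* ≅ trivial group (order 1); (Z/7Z)^* ≅ Z/6Z; (Z/313Z)^* ≅ Z/312Z. Hence Gal(Q(zeta_4382)/Q) ≅ Z/6Z × Z/312Z.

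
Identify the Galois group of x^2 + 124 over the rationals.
Gal(K/Q) = Z/2Z (cyclic of order 2)

x^2 + 124 is irreducible over Q since -124 is not a rational square. The splitting field Q(sqrt(-124)) has degree 2 over Q, and its unique nontrivial automorphism is sqrt(-124) ↦ -sqrt(-124). Hence Gal(Q(sqrt(-124))/Q) = Z/2Z.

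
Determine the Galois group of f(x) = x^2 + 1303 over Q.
Gal(K/Q) = Z/2Z (cyclic of order 2)

x^2 + 1303 is irreducible over Q since -1303 is not a rational square. The splitting field Q(sqrt(-1303)) has degree 2 over Q, and its unique nontrivial automorphism is sqrt(-1303) ↦ -sqrt(-1303). Hence Gal(Q(sqrt(-1303))/Q) = Z/2Z.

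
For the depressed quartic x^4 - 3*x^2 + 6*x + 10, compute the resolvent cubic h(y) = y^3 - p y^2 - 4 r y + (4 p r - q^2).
h(y) = y^3 + 3*y^2 - 40*y - 156

Identify coefficients: p = -3, q = 6, r = 10.
Plug into h(y) = y^3 - p y^2 - 4 r y + (4 p r - q^2):
  h(y) = y^3 - (-3) y^2 - 4*(10) y + (4*(-3)*(10) - (6)^2)
       = y^3 + (3) y^2 + (-40) y + (-156).
Simplifying: h(y) = y^3 + 3*y^2 - 40*y - 156.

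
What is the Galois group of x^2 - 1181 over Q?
Gal(K/Q) = Z/2Z (cyclic of order 2)

x^2 - 1181 is irreducible over Q since 1181 is not a rational square. The splitting field Q(sqrt(1181)) has degree 2 over Q, and its unique nontrivial automorphism is sqrt(1181) ↦ -sqrt(1181). Hence Gal(Q(sqrt(1181))/Q) = Z/2Z.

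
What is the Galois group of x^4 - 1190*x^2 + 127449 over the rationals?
Gal(K/Q) = Z/2Z (cyclic of order 2)

f factors as (x^2 - 1071)(x^2 - 119), so the splitting field is K = Q(sqrt(1071), sqrt(119)). The squarefree part of 1071 is 119 and the squarefree part of 119 is also 119, so sqrt(1071) and sqrt(119) are both rational multiples of sqrt(119). Hence Q(sqrt(1071)) = Q(sqrt(119)) = Q(sqrt(119)), and the splitting field collapses to a single degree-2 extension with Galois group Z/2Z.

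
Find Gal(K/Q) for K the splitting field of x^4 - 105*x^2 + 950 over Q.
Gal(K/Q) = V_4 (Klein four-group, Z/2Z × Z/2Z)

f factors as (x^2 - 95)(x^2 - 10), so the splitting field is K = Q(sqrt(95), sqrt(10)). The elements 95, 10, 950 are all non-squares in Q, so sqrt(95) and sqrt(10) generate independent quadratic extensions. Thus [K:Q] = 4 and Gal(K/Q) is generated by the two order-2 automorphisms sqrt(95) ↦ -sqrt(95) and sqrt(10) ↦ -sqrt(10), giving V_4.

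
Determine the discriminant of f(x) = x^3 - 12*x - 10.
Δ = 4212

For a depressed cubic x^3 + p x + q the discriminant is Δ = -4 p^3 - 27 q^2 = -4*(-12)^3 - 27*(-10)^2 = 6912 - 2700 = 4212.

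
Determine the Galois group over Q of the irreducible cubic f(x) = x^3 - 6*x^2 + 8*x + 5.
Gal(K/Q) = S_3 (symmetric group of order 6)

Compute the discriminant of x^3 + (-6)*x^2 + (8)*x + (5): Δ = -419. Since Δ is not a rational square, the Galois group is not contained in A_3; it must be the full S_3 (irreducibility of the cubic rules out anything smaller).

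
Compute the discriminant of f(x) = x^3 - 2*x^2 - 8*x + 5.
Δ = 3229

For x^3 + a x^2 + b x + c the discriminant is Δ = 18 a b c - 4 a^3 c + a^2 b^2 - 4 b^3 - 27 c^2.
Plug a = -2, b = -8, c = 5:
  18*(-2)*(-8)*(5) - 4*(-2)^3*(5) + (-2)^2*(-8)^2 - 4*(-8)^3 - 27*(5)^2
  = 1440 + (160) + 256 + (2048) + (-675)
  = 3229.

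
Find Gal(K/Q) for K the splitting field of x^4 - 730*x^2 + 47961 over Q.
Gal(K/Q) = Z/2Z (cyclic of order 2)

f factors as (x^2 - 73)(x^2 - 657), so the splitting field is K = Q(sqrt(73), sqrt(657)). The squarefree part of 73 is 73 and the squarefree part of 657 is also 73, so sqrt(73) and sqrt(657) are both rational multiples of sqrt(73). Hence Q(sqrt(73)) = Q(sqrt(657)) = Q(sqrt(73)), and the splitting field collapses to a single degree-2 extension with Galois group Z/2Z.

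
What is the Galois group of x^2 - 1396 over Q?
Gal(K/Q) = Z/2Z (cyclic of order 2)

x^2 - 1396 is irreducible over Q since 1396 is not a rational square. The splitting field Q(sqrt(1396)) has degree 2 over Q, and its unique nontrivial automorphism is sqrt(1396) ↦ -sqrt(1396). Hence Gal(Q(sqrt(1396))/Q) = Z/2Z.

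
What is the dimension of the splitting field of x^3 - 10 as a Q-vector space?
[K:Q] = 6

x^3 - 10 has one real root r = 10^(1/3) and two complex roots r*zeta_3, r*zeta_3^2 where zeta_3 = e^(2*pi*i/3). The splitting field is Q(r, zeta_3). [Q(r):Q] = 3 and [Q(zeta_3):Q] = 2 with gcd = 1, so [Q(r, zeta_3):Q] = 3 * 2 = 6.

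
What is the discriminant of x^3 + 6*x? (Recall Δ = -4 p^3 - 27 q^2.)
Δ = -864

For a depressed cubic x^3 + p x + q the discriminant is Δ = -4 p^3 - 27 q^2 = -4*(6)^3 - 27*(0)^2 = -864 - 0 = -864.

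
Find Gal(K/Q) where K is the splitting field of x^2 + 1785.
Gal(K/Q) = Z/2Z (cyclic of order 2)

x^2 + 1785 is irreducible over Q since -1785 is not a rational square. The splitting field Q(sqrt(-1785)) has degree 2 over Q, and its unique nontrivial automorphism is sqrt(-1785) ↦ -sqrt(-1785). Hence Gal(Q(sqrt(-1785))/Q) = Z/2Z.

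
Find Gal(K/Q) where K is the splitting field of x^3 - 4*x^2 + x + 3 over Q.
Gal(K/Q) = S_3 (symmetric group of order 6)

Compute the discriminant of x^3 + (-4)*x^2 + (1)*x + (3): Δ = 321. Since Δ is not a rational square, the Galois group is not contained in A_3; it must be the full S_3 (irreducibility of the cubic rules out anything smaller).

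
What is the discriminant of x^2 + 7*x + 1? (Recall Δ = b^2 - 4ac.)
Δ = 45

For a quadratic a x^2 + b x + c the discriminant is Δ = b^2 - 4ac = (7)^2 - 4*(1)*(1) = 49 - (4) = 45.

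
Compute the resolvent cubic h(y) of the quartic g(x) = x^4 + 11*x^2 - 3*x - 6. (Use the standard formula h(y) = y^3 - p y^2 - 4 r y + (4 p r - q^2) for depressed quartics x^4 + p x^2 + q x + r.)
h(y) = y^3 - 11*y^2 + 24*y - 273

Identify coefficients: p = 11, q = -3, r = -6.
Plug into h(y) = y^3 - p y^2 - 4 r y + (4 p r - q^2):
  h(y) = y^3 - (11) y^2 - 4*(-6) y + (4*(11)*(-6) - (-3)^2)
       = y^3 + (-11) y^2 + (24) y + (-273).
Simplifying: h(y) = y^3 - 11*y^2 + 24*y - 273.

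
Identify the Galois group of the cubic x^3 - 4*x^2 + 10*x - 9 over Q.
Gal(K/Q) = S_3 (symmetric group of order 6)

Compute the discriminant of x^3 + (-4)*x^2 + (10)*x + (-9): Δ = -411. Since Δ is not a rational square, the Galois group is not contained in A_3; it must be the full S_3 (irreducibility of the cubic rules out anything smaller).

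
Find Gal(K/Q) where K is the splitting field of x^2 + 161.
Gal(K/Q) = Z/2Z (cyclic of order 2)

x^2 + 161 is irreducible over Q since -161 is not a rational square. The splitting field Q(sqrt(-161)) has degree 2 over Q, and its unique nontrivial automorphism is sqrt(-161) ↦ -sqrt(-161). Hence Gal(Q(sqrt(-161))/Q) = Z/2Z.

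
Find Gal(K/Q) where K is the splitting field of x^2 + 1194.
Gal(K/Q) = Z/2Z (cyclic of order 2)

x^2 + 1194 is irreducible over Q since -1194 is not a rational square. The splitting field Q(sqrt(-1194)) has degree 2 over Q, and its unique nontrivial automorphism is sqrt(-1194) ↦ -sqrt(-1194). Hence Gal(Q(sqrt(-1194))/Q) = Z/2Z.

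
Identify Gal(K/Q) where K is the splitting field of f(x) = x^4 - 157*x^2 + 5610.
Gal(K/Q) = V_4 (Klein four-group, Z/2Z × Z/2Z)

f factors as (x^2 - 55)(x^2 - 102), so the splitting field is K = Q(sqrt(55), sqrt(102)). The elements 55, 102, 5610 are all non-squares in Q, so sqrt(55) and sqrt(102) generate independent quadratic extensions. Thus [K:Q] = 4 and Gal(K/Q) is generated by the two order-2 automorphisms sqrt(55) ↦ -sqrt(55) and sqrt(102) ↦ -sqrt(102), giving V_4.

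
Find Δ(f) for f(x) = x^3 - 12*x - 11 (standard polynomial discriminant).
Δ = 3645

For a depressed cubic x^3 + p x + q the discriminant is Δ = -4 p^3 - 27 q^2 = -4*(-12)^3 - 27*(-11)^2 = 6912 - 3267 = 3645.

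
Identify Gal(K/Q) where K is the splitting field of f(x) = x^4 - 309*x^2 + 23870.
Gal(K/Q) = V_4 (Klein four-group, Z/2Z × Z/2Z)

f factors as (x^2 - 155)(x^2 - 154), so the splitting field is K = Q(sqrt(155), sqrt(154)). The elements 155, 154, 23870 are all non-squares in Q, so sqrt(155) and sqrt(154) generate independent quadratic extensions. Thus [K:Q] = 4 and Gal(K/Q) is generated by the two order-2 automorphisms sqrt(155) ↦ -sqrt(155) and sqrt(154) ↦ -sqrt(154), giving V_4.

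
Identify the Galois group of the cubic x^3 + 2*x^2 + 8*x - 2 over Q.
Gal(K/Q) = S_3 (symmetric group of order 6)

Compute the discriminant of x^3 + (2)*x^2 + (8)*x + (-2): Δ = -2412. Since Δ is not a rational square, the Galois group is not contained in A_3; it must be the full S_3 (irreducibility of the cubic rules out anything smaller).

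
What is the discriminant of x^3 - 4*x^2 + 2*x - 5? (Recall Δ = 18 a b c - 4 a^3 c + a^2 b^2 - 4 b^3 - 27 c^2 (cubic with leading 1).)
Δ = -1203

For x^3 + a x^2 + b x + c the discriminant is Δ = 18 a b c - 4 a^3 c + a^2 b^2 - 4 b^3 - 27 c^2.
Plug a = -4, b = 2, c = -5:
  18*(-4)*(2)*(-5) - 4*(-4)^3*(-5) + (-4)^2*(2)^2 - 4*(2)^3 - 27*(-5)^2
  = 720 + (-1280) + 64 + (-32) + (-675)
  = -1203.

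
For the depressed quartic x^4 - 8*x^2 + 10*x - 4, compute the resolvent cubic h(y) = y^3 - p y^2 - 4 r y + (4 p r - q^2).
h(y) = y^3 + 8*y^2 + 16*y + 28

Identify coefficients: p = -8, q = 10, r = -4.
Plug into h(y) = y^3 - p y^2 - 4 r y + (4 p r - q^2):
  h(y) = y^3 - (-8) y^2 - 4*(-4) y + (4*(-8)*(-4) - (10)^2)
       = y^3 + (8) y^2 + (16) y + (28).
Simplifying: h(y) = y^3 + 8*y^2 + 16*y + 28.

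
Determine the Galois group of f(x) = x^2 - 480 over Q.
Gal(K/Q) = Z/2Z (cyclic of order 2)

x^2 - 480 is irreducible over Q since 480 is not a rational square. The splitting field Q(sqrt(480)) has degree 2 over Q, and its unique nontrivial automorphism is sqrt(480) ↦ -sqrt(480). Hence Gal(Q(sqrt(480))/Q) = Z/2Z.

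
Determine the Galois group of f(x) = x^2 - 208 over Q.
Gal(K/Q) = Z/2Z (cyclic of order 2)

x^2 - 208 is irreducible over Q since 208 is not a rational square. The splitting field Q(sqrt(208)) has degree 2 over Q, and its unique nontrivial automorphism is sqrt(208) ↦ -sqrt(208). Hence Gal(Q(sqrt(208))/Q) = Z/2Z.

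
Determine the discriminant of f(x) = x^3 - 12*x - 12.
Δ = 3024

For a depressed cubic x^3 + p x + q the discriminant is Δ = -4 p^3 - 27 q^2 = -4*(-12)^3 - 27*(-12)^2 = 6912 - 3888 = 3024.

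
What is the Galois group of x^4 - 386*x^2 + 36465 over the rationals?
Gal(K/Q) = V_4 (Klein four-group, Z/2Z × Z/2Z)

f factors as (x^2 - 165)(x^2 - 221), so the splitting field is K = Q(sqrt(165), sqrt(221)). The elements 165, 221, 36465 are all non-squares in Q, so sqrt(165) and sqrt(221) generate independent quadratic extensions. Thus [K:Q] = 4 and Gal(K/Q) is generated by the two order-2 automorphisms sqrt(165) ↦ -sqrt(165) and sqrt(221) ↦ -sqrt(221), giving V_4.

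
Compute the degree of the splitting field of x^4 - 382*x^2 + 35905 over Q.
[K:Q] = 4

f factors as (x^2 - 167)(x^2 - 215); the splitting field is K = Q(sqrt(167), sqrt(215)). Since 167, 215, and 35905 are all non-squares in Q, the three subfields Q(sqrt(167)), Q(sqrt(215)), Q(sqrt(35905)) are distinct degree-2 extensions, so [K:Q] = 4 (Klein four Galois group).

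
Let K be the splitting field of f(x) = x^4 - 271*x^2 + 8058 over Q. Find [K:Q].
[K:Q] = 4

f factors as (x^2 - 237)(x^2 - 34); the splitting field is K = Q(sqrt(237), sqrt(34)). Since 237, 34, and 8058 are all non-squares in Q, the three subfields Q(sqrt(237)), Q(sqrt(34)), Q(sqrt(8058)) are distinct degree-2 extensions, so [K:Q] = 4 (Klein four Galois group).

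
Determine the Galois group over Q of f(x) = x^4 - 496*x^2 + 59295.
Gal(K/Q) = V_4 (Klein four-group, Z/2Z × Z/2Z)

f factors as (x^2 - 295)(x^2 - 201), so the splitting field is K = Q(sqrt(295), sqrt(201)). The elements 295, 201, 59295 are all non-squares in Q, so sqrt(295) and sqrt(201) generate independent quadratic extensions. Thus [K:Q] = 4 and Gal(K/Q) is generated by the two order-2 automorphisms sqrt(295) ↦ -sqrt(295) and sqrt(201) ↦ -sqrt(201), giving V_4.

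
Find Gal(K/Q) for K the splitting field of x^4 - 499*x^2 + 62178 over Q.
Gal(K/Q) = V_4 (Klein four-group, Z/2Z × Z/2Z)

f factors as (x^2 - 241)(x^2 - 258), so the splitting field is K = Q(sqrt(241), sqrt(258)). The elements 241, 258, 62178 are all non-squares in Q, so sqrt(241) and sqrt(258) generate independent quadratic extensions. Thus [K:Q] = 4 and Gal(K/Q) is generated by the two order-2 automorphisms sqrt(241) ↦ -sqrt(241) and sqrt(258) ↦ -sqrt(258), giving V_4.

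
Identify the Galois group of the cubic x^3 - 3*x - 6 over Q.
Gal(K/Q) = S_3 (symmetric group of order 6)

Compute the discriminant of x^3 + (0)*x^2 + (-3)*x + (-6): Δ = -864. Since Δ is not a rational square, the Galois group is not contained in A_3; it must be the full S_3 (irreducibility of the cubic rules out anything smaller).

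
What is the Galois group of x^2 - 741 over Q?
Gal(K/Q) = Z/2Z (cyclic of order 2)

x^2 - 741 is irreducible over Q since 741 is not a rational square. The splitting field Q(sqrt(741)) has degree 2 over Q, and its unique nontrivial automorphism is sqrt(741) ↦ -sqrt(741). Hence Gal(Q(sqrt(741))/Q) = Z/2Z.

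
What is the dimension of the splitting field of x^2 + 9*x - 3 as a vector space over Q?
[K:Q] = 2

The discriminant of x^2 + (9)*x + (-3) is b^2 - 4c = 81 - (-12) = 93. Since 93 is not a perfect square in Q, the polynomial is irreducible over Q. Its two roots generate a degree-2 extension, so [K:Q] = 2.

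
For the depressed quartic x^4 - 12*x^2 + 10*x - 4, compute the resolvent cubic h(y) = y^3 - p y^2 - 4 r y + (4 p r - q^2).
h(y) = y^3 + 12*y^2 + 16*y + 92

Identify coefficients: p = -12, q = 10, r = -4.
Plug into h(y) = y^3 - p y^2 - 4 r y + (4 p r - q^2):
  h(y) = y^3 - (-12) y^2 - 4*(-4) y + (4*(-12)*(-4) - (10)^2)
       = y^3 + (12) y^2 + (16) y + (92).
Simplifying: h(y) = y^3 + 12*y^2 + 16*y + 92.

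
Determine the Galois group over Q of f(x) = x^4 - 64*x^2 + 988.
Gal(K/Q) = V_4 (Klein four-group, Z/2Z × Z/2Z)

f factors as (x^2 - 26)(x^2 - 38), so the splitting field is K = Q(sqrt(26), sqrt(38)). The elements 26, 38, 988 are all non-squares in Q, so sqrt(26) and sqrt(38) generate independent quadratic extensions. Thus [K:Q] = 4 and Gal(K/Q) is generated by the two order-2 automorphisms sqrt(26) ↦ -sqrt(26) and sqrt(38) ↦ -sqrt(38), giving V_4.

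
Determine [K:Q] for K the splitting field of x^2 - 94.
[K:Q] = 2

The polynomial x^2 - 94 is irreducible over Q since 94 is not a perfect square. Its splitting field is Q(sqrt(94)), which has degree 2 over Q.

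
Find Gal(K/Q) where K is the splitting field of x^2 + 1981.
Gal(K/Q) = Z/2Z (cyclic of order 2)

x^2 + 1981 is irreducible over Q since -1981 is not a rational square. The splitting field Q(sqrt(-1981)) has degree 2 over Q, and its unique nontrivial automorphism is sqrt(-1981) ↦ -sqrt(-1981). Hence Gal(Q(sqrt(-1981))/Q) = Z/2Z.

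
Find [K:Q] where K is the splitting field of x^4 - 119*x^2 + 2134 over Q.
[K:Q] = 4

f factors as (x^2 - 22)(x^2 - 97); the splitting field is K = Q(sqrt(22), sqrt(97)). Since 22, 97, and 2134 are all non-squares in Q, the three subfields Q(sqrt(22)), Q(sqrt(97)), Q(sqrt(2134)) are distinct degree-2 extensions, so [K:Q] = 4 (Klein four Galois group).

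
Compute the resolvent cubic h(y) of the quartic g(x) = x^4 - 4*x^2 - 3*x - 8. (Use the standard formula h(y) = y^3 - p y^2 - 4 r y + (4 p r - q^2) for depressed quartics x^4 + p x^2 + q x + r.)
h(y) = y^3 + 4*y^2 + 32*y + 119

Identify coefficients: p = -4, q = -3, r = -8.
Plug into h(y) = y^3 - p y^2 - 4 r y + (4 p r - q^2):
  h(y) = y^3 - (-4) y^2 - 4*(-8) y + (4*(-4)*(-8) - (-3)^2)
       = y^3 + (4) y^2 + (32) y + (119).
Simplifying: h(y) = y^3 + 4*y^2 + 32*y + 119.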